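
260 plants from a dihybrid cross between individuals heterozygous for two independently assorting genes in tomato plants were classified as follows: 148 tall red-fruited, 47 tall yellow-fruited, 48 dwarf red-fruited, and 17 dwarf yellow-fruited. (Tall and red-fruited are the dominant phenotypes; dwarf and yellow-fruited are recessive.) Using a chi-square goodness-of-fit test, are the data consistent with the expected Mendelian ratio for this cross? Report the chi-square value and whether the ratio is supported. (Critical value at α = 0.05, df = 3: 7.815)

0.130; consistent

A dihybrid F₂ with independent assortment and complete dominance at both loci gives a 9:3:3:1 phenotypic ratio.
The 9:3:3:1 ratio has 16 parts, so with N = 260 the expected counts are:
  tall red-fruited: 260 × 9/16 = 146.25
  tall yellow-fruited: 260 × 3/16 = 48.75
  dwarf red-fruited: 260 × 3/16 = 48.75
  dwarf yellow-fruited: 260 × 1/16 = 16.25
χ² = Σ (O − E)² / E
  tall red-fruited: (148 − 146.25)² / 146.25 = 0.0209
  tall yellow-fruited: (47 − 48.75)² / 48.75 = 0.0628
  dwarf red-fruited: (48 − 48.75)² / 48.75 = 0.0115
  dwarf yellow-fruited: (17 − 16.25)² / 16.25 = 0.0346
χ² = 0.0209 + 0.0628 + 0.0115 + 0.0346 = 0.1298 ≈ 0.130
Degrees of freedom = 4 − 1 = 3; critical value at α = 0.05 is 7.815.
Since 0.130 < 7.815, we fail to reject the null hypothesis — the data are consistent with the 9:3:3:1 ratio.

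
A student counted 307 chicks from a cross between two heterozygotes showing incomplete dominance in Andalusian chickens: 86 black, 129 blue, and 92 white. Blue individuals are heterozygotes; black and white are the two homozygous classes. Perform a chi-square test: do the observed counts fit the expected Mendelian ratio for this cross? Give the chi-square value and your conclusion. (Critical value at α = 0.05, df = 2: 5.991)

8.055; not consistent

With incomplete dominance, a heterozygote × heterozygote cross gives a 1:2:1 phenotypic ratio.
Expected counts for N = 307 under a 1:2:1 ratio (total parts = 4):
  black: 307 × 1/4 = 76.75
  blue: 307 × 2/4 = 153.5
  white: 307 × 1/4 = 76.75
χ² = Σ (O − E)² / E
  black: (86 − 76.75)² / 76.75 = 1.1148
  blue: (129 − 153.5)² / 153.5 = 3.9104
  white: (92 − 76.75)² / 76.75 = 3.0301
χ² = 1.1148 + 3.9104 + 3.0301 = 8.0553 ≈ 8.055
Degrees of freedom = 3 − 1 = 2; critical value at α = 0.05 is 5.991.
Since 8.055 > 5.991, we reject the null hypothesis — the data do not fit the 1:2:1 ratio.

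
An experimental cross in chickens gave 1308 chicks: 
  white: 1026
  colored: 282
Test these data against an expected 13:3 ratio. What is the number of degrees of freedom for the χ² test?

1

A goodness-of-fit test with 2 phenotype classes has df = 2 − 1 = 1.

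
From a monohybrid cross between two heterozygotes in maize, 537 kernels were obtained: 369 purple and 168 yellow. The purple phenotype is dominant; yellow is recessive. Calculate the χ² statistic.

For a monohybrid cross between heterozygotes with complete dominance, the expected phenotypic ratio is 3:1.
Total ratio parts = 4. Expected numbers out of 537:
  purple: 537 × 3/4 = 402.75
  yellow: 537 × 1/4 = 134.25
χ² = Σ (O − E)² / E
  purple: (369 − 402.75)² / 402.75 = 2.8282
  yellow: (168 − 134.25)² / 134.25 = 8.4846
χ² = 2.8282 + 8.4846 = 11.3128 ≈ 11.313

11.313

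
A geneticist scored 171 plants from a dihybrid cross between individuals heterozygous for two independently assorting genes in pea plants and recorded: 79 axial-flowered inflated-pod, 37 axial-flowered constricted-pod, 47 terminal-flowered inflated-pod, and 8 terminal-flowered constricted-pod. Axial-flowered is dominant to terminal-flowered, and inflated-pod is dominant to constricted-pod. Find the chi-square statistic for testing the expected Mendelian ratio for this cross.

11.467

A dihybrid F₂ with independent assortment and complete dominance at both loci gives a 9:3:3:1 phenotypic ratio.
Expected counts for N = 171 under a 9:3:3:1 ratio (total parts = 16):
  axial-flowered inflated-pod: 171 × 9/16 = 96.1875
  axial-flowered constricted-pod: 171 × 3/16 = 32.0625
  terminal-flowered inflated-pod: 171 × 3/16 = 32.0625
  terminal-flowered constricted-pod: 171 × 1/16 = 10.6875
χ² = Σ (O − E)² / E
  axial-flowered inflated-pod: (79 − 96.1875)² / 96.1875 = 3.0712
  axial-flowered constricted-pod: (37 − 32.0625)² / 32.0625 = 0.7604
  terminal-flowered inflated-pod: (47 − 32.0625)² / 32.0625 = 6.9592
  terminal-flowered constricted-pod: (8 − 10.6875)² / 10.6875 = 0.6758
χ² = 3.0712 + 0.7604 + 6.9592 + 0.6758 = 11.4666 ≈ 11.467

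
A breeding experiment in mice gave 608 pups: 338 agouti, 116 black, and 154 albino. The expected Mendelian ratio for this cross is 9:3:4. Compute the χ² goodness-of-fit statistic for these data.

0.108

Under the 9:3:4 hypothesis (Σ ratio = 16, N = 608):
  agouti: 608 × 9/16 = 342
  black: 608 × 3/16 = 114
  albino: 608 × 4/16 = 152
χ² = Σ (O − E)² / E
  agouti: (338 − 342)² / 342 = 0.0468
  black: (116 − 114)² / 114 = 0.0351
  albino: (154 − 152)² / 152 = 0.0263
χ² = 0.0468 + 0.0351 + 0.0263 = 0.1082 ≈ 0.108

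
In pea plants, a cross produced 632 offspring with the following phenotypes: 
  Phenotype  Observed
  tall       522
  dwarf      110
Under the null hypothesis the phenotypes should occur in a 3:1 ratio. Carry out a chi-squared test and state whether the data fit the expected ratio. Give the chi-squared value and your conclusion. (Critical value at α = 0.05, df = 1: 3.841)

19.443; not consistent

Under the 3:1 hypothesis (Σ ratio = 4, N = 632):
  tall: 632 × 3/4 = 474
  dwarf: 632 × 1/4 = 158
χ² = Σ (O − E)² / E
  tall: (522 − 474)² / 474 = 4.8608
  dwarf: (110 − 158)² / 158 = 14.5823
χ² = 4.8608 + 14.5823 = 19.4431 ≈ 19.443
Degrees of freedom = 2 − 1 = 1; critical value at α = 0.05 is 3.841.
Since 19.443 > 3.841, we reject the null hypothesis — the data do not fit the 3:1 ratio.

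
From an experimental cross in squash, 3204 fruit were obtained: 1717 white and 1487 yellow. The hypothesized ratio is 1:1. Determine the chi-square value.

Total ratio parts = 2. Expected numbers out of 3204:
  white: 3204 × 1/2 = 1602
  yellow: 3204 × 1/2 = 1602
χ² = Σ (O − E)² / E
  white: (1717 − 1602)² / 1602 = 8.2553
  yellow: (1487 − 1602)² / 1602 = 8.2553
χ² = 8.2553 + 8.2553 = 16.5106 ≈ 16.511

16.511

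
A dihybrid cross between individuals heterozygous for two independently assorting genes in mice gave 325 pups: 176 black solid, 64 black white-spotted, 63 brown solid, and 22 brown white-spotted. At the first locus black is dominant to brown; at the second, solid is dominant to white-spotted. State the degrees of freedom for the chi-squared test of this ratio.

3

A dihybrid F₂ with independent assortment and complete dominance at both loci gives a 9:3:3:1 phenotypic ratio.
A goodness-of-fit test with 4 phenotype classes has df = 4 − 1 = 3.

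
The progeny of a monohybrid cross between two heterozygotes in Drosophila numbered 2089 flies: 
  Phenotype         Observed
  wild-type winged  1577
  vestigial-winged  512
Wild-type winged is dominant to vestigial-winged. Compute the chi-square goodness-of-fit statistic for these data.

For a monohybrid cross between heterozygotes with complete dominance, the expected phenotypic ratio is 3:1.
Under the 3:1 hypothesis (Σ ratio = 4, N = 2089):
  wild-type winged: 2089 × 3/4 = 1566.75
  vestigial-winged: 2089 × 1/4 = 522.25
χ² = Σ (O − E)² / E
  wild-type winged: (1577 − 1566.75)² / 1566.75 = 0.0671
  vestigial-winged: (512 − 522.25)² / 522.25 = 0.2012
χ² = 0.0671 + 0.2012 = 0.2683 ≈ 0.268

0.268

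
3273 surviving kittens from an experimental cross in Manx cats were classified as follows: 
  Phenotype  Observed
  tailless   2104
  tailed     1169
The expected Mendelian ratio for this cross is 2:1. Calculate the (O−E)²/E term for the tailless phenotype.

The 2:1 ratio has 3 parts, so with N = 3273 the expected counts are:
  tailless: 3273 × 2/3 = 2182
  tailed: 3273 × 1/3 = 1091
Contribution of tailless: (2104 − 2182)² / 2182 = 2.7883

2.788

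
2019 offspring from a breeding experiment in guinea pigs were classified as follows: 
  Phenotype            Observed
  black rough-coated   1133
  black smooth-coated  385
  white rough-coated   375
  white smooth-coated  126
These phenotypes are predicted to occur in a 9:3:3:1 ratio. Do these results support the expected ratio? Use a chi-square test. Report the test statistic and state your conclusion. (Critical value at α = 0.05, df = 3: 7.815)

0.150; consistent

Under the 9:3:3:1 hypothesis (Σ ratio = 16, N = 2019):
  black rough-coated: 2019 × 9/16 = 1135.6875
  black smooth-coated: 2019 × 3/16 = 378.5625
  white rough-coated: 2019 × 3/16 = 378.5625
  white smooth-coated: 2019 × 1/16 = 126.1875
χ² = Σ (O − E)² / E
  black rough-coated: (1133 − 1135.6875)² / 1135.6875 = 0.0064
  black smooth-coated: (385 − 378.5625)² / 378.5625 = 0.1095
  white rough-coated: (375 − 378.5625)² / 378.5625 = 0.0335
  white smooth-coated: (126 − 126.1875)² / 126.1875 = 0.0003
χ² = 0.0064 + 0.1095 + 0.0335 + 0.0003 = 0.1497 ≈ 0.150
Degrees of freedom = 4 − 1 = 3; critical value at α = 0.05 is 7.815.
Since 0.150 < 7.815, we fail to reject the null hypothesis — the data are consistent with the 9:3:3:1 ratio.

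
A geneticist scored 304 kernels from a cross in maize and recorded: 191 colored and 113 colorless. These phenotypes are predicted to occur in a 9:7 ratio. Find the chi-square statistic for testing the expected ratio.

5.347

Under the 9:7 hypothesis (Σ ratio = 16, N = 304):
  colored: 304 × 9/16 = 171
  colorless: 304 × 7/16 = 133
χ² = Σ (O − E)² / E
  colored: (191 − 171)² / 171 = 2.3392
  colorless: (113 − 133)² / 133 = 3.0075
χ² = 2.3392 + 3.0075 = 5.3467 ≈ 5.347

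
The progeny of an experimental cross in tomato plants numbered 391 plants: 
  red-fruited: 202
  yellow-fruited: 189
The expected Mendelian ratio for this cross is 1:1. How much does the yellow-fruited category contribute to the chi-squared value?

0.216

Expected counts for N = 391 under a 1:1 ratio (total parts = 2):
  red-fruited: 391 × 1/2 = 195.5
  yellow-fruited: 391 × 1/2 = 195.5
Contribution of yellow-fruited: (189 − 195.5)² / 195.5 = 0.2161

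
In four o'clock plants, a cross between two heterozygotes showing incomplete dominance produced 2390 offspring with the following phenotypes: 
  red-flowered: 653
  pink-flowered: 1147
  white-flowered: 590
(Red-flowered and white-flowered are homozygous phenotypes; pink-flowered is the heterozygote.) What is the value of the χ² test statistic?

With incomplete dominance, a heterozygote × heterozygote cross gives a 1:2:1 phenotypic ratio.
Total ratio parts = 4. Expected numbers out of 2390:
  red-flowered: 2390 × 1/4 = 597.5
  pink-flowered: 2390 × 2/4 = 1195
  white-flowered: 2390 × 1/4 = 597.5
χ² = Σ (O − E)² / E
  red-flowered: (653 − 597.5)² / 597.5 = 5.1552
  pink-flowered: (1147 − 1195)² / 1195 = 1.9280
  white-flowered: (590 − 597.5)² / 597.5 = 0.0941
χ² = 5.1552 + 1.9280 + 0.0941 = 7.1773 ≈ 7.177

7.177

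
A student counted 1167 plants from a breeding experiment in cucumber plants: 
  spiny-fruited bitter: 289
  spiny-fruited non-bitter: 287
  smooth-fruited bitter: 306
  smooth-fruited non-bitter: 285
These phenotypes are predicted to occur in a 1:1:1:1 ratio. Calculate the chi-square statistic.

Total ratio parts = 4. Expected numbers out of 1167:
  spiny-fruited bitter: 1167 × 1/4 = 291.75
  spiny-fruited non-bitter: 1167 × 1/4 = 291.75
  smooth-fruited bitter: 1167 × 1/4 = 291.75
  smooth-fruited non-bitter: 1167 × 1/4 = 291.75
χ² = Σ (O − E)² / E
  spiny-fruited bitter: (289 − 291.75)² / 291.75 = 0.0259
  spiny-fruited non-bitter: (287 − 291.75)² / 291.75 = 0.0773
  smooth-fruited bitter: (306 − 291.75)² / 291.75 = 0.6960
  smooth-fruited non-bitter: (285 − 291.75)² / 291.75 = 0.1562
χ² = 0.0259 + 0.0773 + 0.6960 + 0.1562 = 0.9554 ≈ 0.955

0.955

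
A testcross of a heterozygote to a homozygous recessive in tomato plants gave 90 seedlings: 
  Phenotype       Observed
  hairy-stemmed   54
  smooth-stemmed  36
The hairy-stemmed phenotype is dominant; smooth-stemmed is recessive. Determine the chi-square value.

A testcross of a heterozygote (Aa × aa) gives a 1:1 phenotypic ratio.
Total ratio parts = 2. Expected numbers out of 90:
  hairy-stemmed: 90 × 1/2 = 45
  smooth-stemmed: 90 × 1/2 = 45
χ² = Σ (O − E)² / E
  hairy-stemmed: (54 − 45)² / 45 = 1.8000
  smooth-stemmed: (36 − 45)² / 45 = 1.8000
χ² = 1.8000 + 1.8000 = 3.600

3.600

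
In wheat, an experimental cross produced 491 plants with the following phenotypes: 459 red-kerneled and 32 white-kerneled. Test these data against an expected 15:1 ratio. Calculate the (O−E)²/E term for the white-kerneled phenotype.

0.056

Total ratio parts = 16. Expected numbers out of 491:
  red-kerneled: 491 × 15/16 = 460.3125
  white-kerneled: 491 × 1/16 = 30.6875
Contribution of white-kerneled: (32 − 30.6875)² / 30.6875 = 0.0561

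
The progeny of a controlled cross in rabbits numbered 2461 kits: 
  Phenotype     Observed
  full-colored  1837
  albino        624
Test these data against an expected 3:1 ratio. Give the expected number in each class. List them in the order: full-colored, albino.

1845.75, 615.25

Total ratio parts = 4. Expected numbers out of 2461:
  full-colored: 2461 × 3/4 = 1845.75
  albino: 2461 × 1/4 = 615.25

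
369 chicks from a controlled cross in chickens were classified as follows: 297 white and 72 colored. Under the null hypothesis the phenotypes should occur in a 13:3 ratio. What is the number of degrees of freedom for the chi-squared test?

A goodness-of-fit test with 2 phenotype classes has df = 2 − 1 = 1.

1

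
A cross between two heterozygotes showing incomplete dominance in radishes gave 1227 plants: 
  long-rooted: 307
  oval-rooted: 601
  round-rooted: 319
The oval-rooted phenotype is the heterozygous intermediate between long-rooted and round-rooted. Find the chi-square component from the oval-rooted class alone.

With incomplete dominance, a heterozygote × heterozygote cross gives a 1:2:1 phenotypic ratio.
Expected counts for N = 1227 under a 1:2:1 ratio (total parts = 4):
  long-rooted: 1227 × 1/4 = 306.75
  oval-rooted: 1227 × 2/4 = 613.5
  round-rooted: 1227 × 1/4 = 306.75
Contribution of oval-rooted: (601 − 613.5)² / 613.5 = 0.2547

0.255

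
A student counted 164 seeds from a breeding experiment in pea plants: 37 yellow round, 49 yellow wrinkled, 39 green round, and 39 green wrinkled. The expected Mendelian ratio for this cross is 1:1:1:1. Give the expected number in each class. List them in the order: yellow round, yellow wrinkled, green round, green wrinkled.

41, 41, 41, 41

Total ratio parts = 4. Expected numbers out of 164:
  yellow round: 164 × 1/4 = 41
  yellow wrinkled: 164 × 1/4 = 41
  green round: 164 × 1/4 = 41
  green wrinkled: 164 × 1/4 = 41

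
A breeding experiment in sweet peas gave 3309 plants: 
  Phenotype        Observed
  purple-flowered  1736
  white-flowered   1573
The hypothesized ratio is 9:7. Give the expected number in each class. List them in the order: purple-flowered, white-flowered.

1861.3125, 1447.6875

The 9:7 ratio has 16 parts, so with N = 3309 the expected counts are:
  purple-flowered: 3309 × 9/16 = 1861.3125
  white-flowered: 3309 × 7/16 = 1447.6875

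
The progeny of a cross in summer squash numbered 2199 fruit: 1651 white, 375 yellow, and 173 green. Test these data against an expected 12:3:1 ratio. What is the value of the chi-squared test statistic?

12.580

Under the 12:3:1 hypothesis (Σ ratio = 16, N = 2199):
  white: 2199 × 12/16 = 1649.25
  yellow: 2199 × 3/16 = 412.3125
  green: 2199 × 1/16 = 137.4375
χ² = Σ (O − E)² / E
  white: (1651 − 1649.25)² / 1649.25 = 0.0019
  yellow: (375 − 412.3125)² / 412.3125 = 3.3766
  green: (173 − 137.4375)² / 137.4375 = 9.2019
χ² = 0.0019 + 3.3766 + 9.2019 = 12.5804 ≈ 12.580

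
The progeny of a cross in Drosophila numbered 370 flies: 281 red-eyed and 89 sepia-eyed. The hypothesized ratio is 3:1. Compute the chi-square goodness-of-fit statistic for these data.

Expected counts for N = 370 under a 3:1 ratio (total parts = 4):
  red-eyed: 370 × 3/4 = 277.5
  sepia-eyed: 370 × 1/4 = 92.5
χ² = Σ (O − E)² / E
  red-eyed: (281 − 277.5)² / 277.5 = 0.0441
  sepia-eyed: (89 − 92.5)² / 92.5 = 0.1324
χ² = 0.0441 + 0.1324 = 0.1765 ≈ 0.177

0.177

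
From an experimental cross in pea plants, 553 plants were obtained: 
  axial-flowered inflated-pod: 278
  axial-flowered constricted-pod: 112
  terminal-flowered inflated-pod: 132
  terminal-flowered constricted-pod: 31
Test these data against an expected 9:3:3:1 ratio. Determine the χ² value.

12.279

Total ratio parts = 16. Expected numbers out of 553:
  axial-flowered inflated-pod: 553 × 9/16 = 311.0625
  axial-flowered constricted-pod: 553 × 3/16 = 103.6875
  terminal-flowered inflated-pod: 553 × 3/16 = 103.6875
  terminal-flowered constricted-pod: 553 × 1/16 = 34.5625
χ² = Σ (O − E)² / E
  axial-flowered inflated-pod: (278 − 311.0625)² / 311.0625 = 3.5142
  axial-flowered constricted-pod: (112 − 103.6875)² / 103.6875 = 0.6664
  terminal-flowered inflated-pod: (132 − 103.6875)² / 103.6875 = 7.7309
  terminal-flowered constricted-pod: (31 − 34.5625)² / 34.5625 = 0.3672
χ² = 3.5142 + 0.6664 + 7.7309 + 0.3672 = 12.2787 ≈ 12.279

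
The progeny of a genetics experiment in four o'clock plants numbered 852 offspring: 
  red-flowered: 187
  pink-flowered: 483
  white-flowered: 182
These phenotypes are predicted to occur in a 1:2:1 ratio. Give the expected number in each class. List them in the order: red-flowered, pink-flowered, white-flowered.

The 1:2:1 ratio has 4 parts, so with N = 852 the expected counts are:
  red-flowered: 852 × 1/4 = 213
  pink-flowered: 852 × 2/4 = 426
  white-flowered: 852 × 1/4 = 213

213, 426, 213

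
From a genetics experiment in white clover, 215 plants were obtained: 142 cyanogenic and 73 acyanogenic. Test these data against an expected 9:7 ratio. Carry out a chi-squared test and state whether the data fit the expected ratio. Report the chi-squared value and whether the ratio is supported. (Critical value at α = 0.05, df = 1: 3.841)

8.385; not consistent

The 9:7 ratio has 16 parts, so with N = 215 the expected counts are:
  cyanogenic: 215 × 9/16 = 120.9375
  acyanogenic: 215 × 7/16 = 94.0625
χ² = Σ (O − E)² / E
  cyanogenic: (142 − 120.9375)² / 120.9375 = 3.6682
  acyanogenic: (73 − 94.0625)² / 94.0625 = 4.7163
χ² = 3.6682 + 4.7163 = 8.3845 ≈ 8.385
Degrees of freedom = 2 − 1 = 1; critical value at α = 0.05 is 3.841.
Since 8.385 > 3.841, we reject the null hypothesis — the data do not fit the 9:7 ratio.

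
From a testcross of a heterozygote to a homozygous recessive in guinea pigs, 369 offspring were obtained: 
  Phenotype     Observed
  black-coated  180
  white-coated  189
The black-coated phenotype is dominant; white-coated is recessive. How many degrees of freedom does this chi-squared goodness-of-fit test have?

1

A testcross of a heterozygote (Aa × aa) gives a 1:1 phenotypic ratio.
A goodness-of-fit test with 2 phenotype classes has df = 2 − 1 = 1.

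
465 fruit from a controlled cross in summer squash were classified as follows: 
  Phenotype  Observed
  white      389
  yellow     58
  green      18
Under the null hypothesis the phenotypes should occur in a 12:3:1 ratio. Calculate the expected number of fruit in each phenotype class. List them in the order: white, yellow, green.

Under the 12:3:1 hypothesis (Σ ratio = 16, N = 465):
  white: 465 × 12/16 = 348.75
  yellow: 465 × 3/16 = 87.1875
  green: 465 × 1/16 = 29.0625

348.75, 87.1875, 29.0625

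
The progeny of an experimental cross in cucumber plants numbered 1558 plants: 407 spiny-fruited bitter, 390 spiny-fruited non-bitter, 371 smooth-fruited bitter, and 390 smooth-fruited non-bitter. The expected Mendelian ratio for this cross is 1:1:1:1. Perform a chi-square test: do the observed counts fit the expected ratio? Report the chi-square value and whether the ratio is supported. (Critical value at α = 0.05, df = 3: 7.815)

Under the 1:1:1:1 hypothesis (Σ ratio = 4, N = 1558):
  spiny-fruited bitter: 1558 × 1/4 = 389.5
  spiny-fruited non-bitter: 1558 × 1/4 = 389.5
  smooth-fruited bitter: 1558 × 1/4 = 389.5
  smooth-fruited non-bitter: 1558 × 1/4 = 389.5
χ² = Σ (O − E)² / E
  spiny-fruited bitter: (407 − 389.5)² / 389.5 = 0.7863
  spiny-fruited non-bitter: (390 − 389.5)² / 389.5 = 0.0006
  smooth-fruited bitter: (371 − 389.5)² / 389.5 = 0.8787
  smooth-fruited non-bitter: (390 − 389.5)² / 389.5 = 0.0006
χ² = 0.7863 + 0.0006 + 0.8787 + 0.0006 = 1.6662 ≈ 1.666
Degrees of freedom = 4 − 1 = 3; critical value at α = 0.05 is 7.815.
Since 1.666 < 7.815, we fail to reject the null hypothesis — the data are consistent with the 1:1:1:1 ratio.

1.666; consistent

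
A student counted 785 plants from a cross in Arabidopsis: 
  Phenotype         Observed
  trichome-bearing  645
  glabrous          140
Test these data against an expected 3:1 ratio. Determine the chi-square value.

21.497

The 3:1 ratio has 4 parts, so with N = 785 the expected counts are:
  trichome-bearing: 785 × 3/4 = 588.75
  glabrous: 785 × 1/4 = 196.25
χ² = Σ (O − E)² / E
  trichome-bearing: (645 − 588.75)² / 588.75 = 5.3742
  glabrous: (140 − 196.25)² / 196.25 = 16.1226
χ² = 5.3742 + 16.1226 = 21.4968 ≈ 21.497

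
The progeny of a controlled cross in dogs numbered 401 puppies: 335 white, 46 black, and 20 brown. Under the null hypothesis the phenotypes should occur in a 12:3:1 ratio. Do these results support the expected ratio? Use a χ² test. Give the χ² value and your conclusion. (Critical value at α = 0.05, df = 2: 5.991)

16.254; not consistent

The 12:3:1 ratio has 16 parts, so with N = 401 the expected counts are:
  white: 401 × 12/16 = 300.75
  black: 401 × 3/16 = 75.1875
  brown: 401 × 1/16 = 25.0625
χ² = Σ (O − E)² / E
  white: (335 − 300.75)² / 300.75 = 3.9005
  black: (46 − 75.1875)² / 75.1875 = 11.3305
  brown: (20 − 25.0625)² / 25.0625 = 1.0226
χ² = 3.9005 + 11.3305 + 1.0226 = 16.2536 ≈ 16.254
Degrees of freedom = 3 − 1 = 2; critical value at α = 0.05 is 5.991.
Since 16.254 > 5.991, we reject the null hypothesis — the data do not fit the 12:3:1 ratio.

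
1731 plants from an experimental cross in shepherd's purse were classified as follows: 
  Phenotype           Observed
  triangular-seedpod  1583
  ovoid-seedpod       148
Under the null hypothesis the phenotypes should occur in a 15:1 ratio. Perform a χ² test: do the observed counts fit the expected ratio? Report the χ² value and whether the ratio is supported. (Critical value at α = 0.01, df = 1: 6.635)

15.628; not consistent

The 15:1 ratio has 16 parts, so with N = 1731 the expected counts are:
  triangular-seedpod: 1731 × 15/16 = 1622.8125
  ovoid-seedpod: 1731 × 1/16 = 108.1875
χ² = Σ (O − E)² / E
  triangular-seedpod: (1583 − 1622.8125)² / 1622.8125 = 0.9767
  ovoid-seedpod: (148 − 108.1875)² / 108.1875 = 14.6508
χ² = 0.9767 + 14.6508 = 15.6275 ≈ 15.628
Degrees of freedom = 2 − 1 = 1; critical value at α = 0.01 is 6.635.
Since 15.628 > 6.635, we reject the null hypothesis — the data do not fit the 15:1 ratio.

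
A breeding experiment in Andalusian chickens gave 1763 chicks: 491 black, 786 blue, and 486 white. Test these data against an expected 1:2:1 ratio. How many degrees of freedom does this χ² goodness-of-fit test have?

2

A goodness-of-fit test with 3 phenotype classes has df = 3 − 1 = 2.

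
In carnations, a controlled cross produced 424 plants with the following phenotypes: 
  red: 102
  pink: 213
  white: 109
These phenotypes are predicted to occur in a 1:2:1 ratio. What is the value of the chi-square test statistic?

Under the 1:2:1 hypothesis (Σ ratio = 4, N = 424):
  red: 424 × 1/4 = 106
  pink: 424 × 2/4 = 212
  white: 424 × 1/4 = 106
χ² = Σ (O − E)² / E
  red: (102 − 106)² / 106 = 0.1509
  pink: (213 − 212)² / 212 = 0.0047
  white: (109 − 106)² / 106 = 0.0849
χ² = 0.1509 + 0.0047 + 0.0849 = 0.2405 ≈ 0.241

0.241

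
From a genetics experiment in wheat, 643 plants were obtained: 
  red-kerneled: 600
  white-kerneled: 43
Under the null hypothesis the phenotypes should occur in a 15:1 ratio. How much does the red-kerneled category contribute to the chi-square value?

0.013

Expected counts for N = 643 under a 15:1 ratio (total parts = 16):
  red-kerneled: 643 × 15/16 = 602.8125
  white-kerneled: 643 × 1/16 = 40.1875
Contribution of red-kerneled: (600 − 602.8125)² / 602.8125 = 0.0131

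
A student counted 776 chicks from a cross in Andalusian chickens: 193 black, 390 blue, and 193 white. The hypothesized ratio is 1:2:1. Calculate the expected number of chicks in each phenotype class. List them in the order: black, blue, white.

194, 388, 194

Total ratio parts = 4. Expected numbers out of 776:
  black: 776 × 1/4 = 194
  blue: 776 × 2/4 = 388
  white: 776 × 1/4 = 194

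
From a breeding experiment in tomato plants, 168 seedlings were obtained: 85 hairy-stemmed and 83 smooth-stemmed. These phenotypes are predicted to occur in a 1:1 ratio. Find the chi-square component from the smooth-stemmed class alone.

0.012

The 1:1 ratio has 2 parts, so with N = 168 the expected counts are:
  hairy-stemmed: 168 × 1/2 = 84
  smooth-stemmed: 168 × 1/2 = 84
Contribution of smooth-stemmed: (83 − 84)² / 84 = 0.0119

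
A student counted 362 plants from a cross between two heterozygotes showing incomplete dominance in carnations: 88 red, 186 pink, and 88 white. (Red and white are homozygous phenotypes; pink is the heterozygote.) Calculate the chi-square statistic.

With incomplete dominance, a heterozygote × heterozygote cross gives a 1:2:1 phenotypic ratio.
Total ratio parts = 4. Expected numbers out of 362:
  red: 362 × 1/4 = 90.5
  pink: 362 × 2/4 = 181
  white: 362 × 1/4 = 90.5
χ² = Σ (O − E)² / E
  red: (88 − 90.5)² / 90.5 = 0.0691
  pink: (186 − 181)² / 181 = 0.1381
  white: (88 − 90.5)² / 90.5 = 0.0691
χ² = 0.0691 + 0.1381 + 0.0691 = 0.2763 ≈ 0.276

0.276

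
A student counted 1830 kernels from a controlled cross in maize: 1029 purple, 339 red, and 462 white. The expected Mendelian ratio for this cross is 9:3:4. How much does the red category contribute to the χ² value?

The 9:3:4 ratio has 16 parts, so with N = 1830 the expected counts are:
  purple: 1830 × 9/16 = 1029.375
  red: 1830 × 3/16 = 343.125
  white: 1830 × 4/16 = 457.5
Contribution of red: (339 − 343.125)² / 343.125 = 0.0496

0.050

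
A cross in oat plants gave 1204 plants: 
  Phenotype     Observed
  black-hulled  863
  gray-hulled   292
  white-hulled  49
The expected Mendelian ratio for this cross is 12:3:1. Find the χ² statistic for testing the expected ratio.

The 12:3:1 ratio has 16 parts, so with N = 1204 the expected counts are:
  black-hulled: 1204 × 12/16 = 903
  gray-hulled: 1204 × 3/16 = 225.75
  white-hulled: 1204 × 1/16 = 75.25
χ² = Σ (O − E)² / E
  black-hulled: (863 − 903)² / 903 = 1.7719
  gray-hulled: (292 − 225.75)² / 225.75 = 19.4421
  white-hulled: (49 − 75.25)² / 75.25 = 9.1570
χ² = 1.7719 + 19.4421 + 9.1570 = 30.371

30.371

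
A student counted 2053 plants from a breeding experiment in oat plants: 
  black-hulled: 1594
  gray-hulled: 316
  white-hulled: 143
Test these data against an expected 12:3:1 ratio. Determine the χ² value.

15.938

Total ratio parts = 16. Expected numbers out of 2053:
  black-hulled: 2053 × 12/16 = 1539.75
  gray-hulled: 2053 × 3/16 = 384.9375
  white-hulled: 2053 × 1/16 = 128.3125
χ² = Σ (O − E)² / E
  black-hulled: (1594 − 1539.75)² / 1539.75 = 1.9114
  gray-hulled: (316 − 384.9375)² / 384.9375 = 12.3458
  white-hulled: (143 − 128.3125)² / 128.3125 = 1.6812
χ² = 1.9114 + 12.3458 + 1.6812 = 15.9384 ≈ 15.938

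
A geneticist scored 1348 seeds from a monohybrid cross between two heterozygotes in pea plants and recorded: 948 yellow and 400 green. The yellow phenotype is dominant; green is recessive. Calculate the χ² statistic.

For a monohybrid cross between heterozygotes with complete dominance, the expected phenotypic ratio is 3:1.
Expected counts for N = 1348 under a 3:1 ratio (total parts = 4):
  yellow: 1348 × 3/4 = 1011
  green: 1348 × 1/4 = 337
χ² = Σ (O − E)² / E
  yellow: (948 − 1011)² / 1011 = 3.9258
  green: (400 − 337)² / 337 = 11.7774
χ² = 3.9258 + 11.7774 = 15.7032 ≈ 15.703

15.703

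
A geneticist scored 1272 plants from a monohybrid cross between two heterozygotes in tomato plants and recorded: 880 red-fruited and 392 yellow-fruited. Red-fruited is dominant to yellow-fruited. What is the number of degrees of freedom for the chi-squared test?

1

For a monohybrid cross between heterozygotes with complete dominance, the expected phenotypic ratio is 3:1.
A goodness-of-fit test with 2 phenotype classes has df = 2 − 1 = 1.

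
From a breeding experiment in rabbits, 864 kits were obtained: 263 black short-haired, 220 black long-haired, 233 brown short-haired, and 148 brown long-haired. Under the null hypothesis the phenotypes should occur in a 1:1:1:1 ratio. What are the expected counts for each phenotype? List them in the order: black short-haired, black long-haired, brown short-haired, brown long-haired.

216, 216, 216, 216

The 1:1:1:1 ratio has 4 parts, so with N = 864 the expected counts are:
  black short-haired: 864 × 1/4 = 216
  black long-haired: 864 × 1/4 = 216
  brown short-haired: 864 × 1/4 = 216
  brown long-haired: 864 × 1/4 = 216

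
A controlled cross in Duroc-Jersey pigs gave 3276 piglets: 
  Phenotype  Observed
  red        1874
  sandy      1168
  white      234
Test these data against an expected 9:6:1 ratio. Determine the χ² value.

7.688

The 9:6:1 ratio has 16 parts, so with N = 3276 the expected counts are:
  red: 3276 × 9/16 = 1842.75
  sandy: 3276 × 6/16 = 1228.5
  white: 3276 × 1/16 = 204.75
χ² = Σ (O − E)² / E
  red: (1874 − 1842.75)² / 1842.75 = 0.5299
  sandy: (1168 − 1228.5)² / 1228.5 = 2.9794
  white: (234 − 204.75)² / 204.75 = 4.1786
χ² = 0.5299 + 2.9794 + 4.1786 = 7.6879 ≈ 7.688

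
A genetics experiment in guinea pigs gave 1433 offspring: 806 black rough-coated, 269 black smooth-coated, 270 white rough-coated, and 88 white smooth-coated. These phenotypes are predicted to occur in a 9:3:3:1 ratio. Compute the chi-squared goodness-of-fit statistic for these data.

Total ratio parts = 16. Expected numbers out of 1433:
  black rough-coated: 1433 × 9/16 = 806.0625
  black smooth-coated: 1433 × 3/16 = 268.6875
  white rough-coated: 1433 × 3/16 = 268.6875
  white smooth-coated: 1433 × 1/16 = 89.5625
χ² = Σ (O − E)² / E
  black rough-coated: (806 − 806.0625)² / 806.0625 = 0.0000
  black smooth-coated: (269 − 268.6875)² / 268.6875 = 0.0004
  white rough-coated: (270 − 268.6875)² / 268.6875 = 0.0064
  white smooth-coated: (88 − 89.5625)² / 89.5625 = 0.0273
χ² = 0.0000 + 0.0004 + 0.0064 + 0.0273 = 0.0341 ≈ 0.034

0.034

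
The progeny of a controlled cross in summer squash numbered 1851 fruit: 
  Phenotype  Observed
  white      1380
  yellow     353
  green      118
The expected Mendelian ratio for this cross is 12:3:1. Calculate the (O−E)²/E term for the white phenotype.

0.049

The 12:3:1 ratio has 16 parts, so with N = 1851 the expected counts are:
  white: 1851 × 12/16 = 1388.25
  yellow: 1851 × 3/16 = 347.0625
  green: 1851 × 1/16 = 115.6875
Contribution of white: (1380 − 1388.25)² / 1388.25 = 0.0490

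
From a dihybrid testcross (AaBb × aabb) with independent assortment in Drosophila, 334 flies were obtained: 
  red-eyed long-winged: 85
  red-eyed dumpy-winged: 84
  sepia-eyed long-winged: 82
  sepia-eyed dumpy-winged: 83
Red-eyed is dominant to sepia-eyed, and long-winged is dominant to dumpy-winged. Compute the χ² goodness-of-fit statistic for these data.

0.060

A dihybrid testcross with independent assortment gives a 1:1:1:1 ratio.
Total ratio parts = 4. Expected numbers out of 334:
  red-eyed long-winged: 334 × 1/4 = 83.5
  red-eyed dumpy-winged: 334 × 1/4 = 83.5
  sepia-eyed long-winged: 334 × 1/4 = 83.5
  sepia-eyed dumpy-winged: 334 × 1/4 = 83.5
χ² = Σ (O − E)² / E
  red-eyed long-winged: (85 − 83.5)² / 83.5 = 0.0269
  red-eyed dumpy-winged: (84 − 83.5)² / 83.5 = 0.0030
  sepia-eyed long-winged: (82 − 83.5)² / 83.5 = 0.0269
  sepia-eyed dumpy-winged: (83 − 83.5)² / 83.5 = 0.0030
χ² = 0.0269 + 0.0030 + 0.0269 + 0.0030 = 0.0598 ≈ 0.060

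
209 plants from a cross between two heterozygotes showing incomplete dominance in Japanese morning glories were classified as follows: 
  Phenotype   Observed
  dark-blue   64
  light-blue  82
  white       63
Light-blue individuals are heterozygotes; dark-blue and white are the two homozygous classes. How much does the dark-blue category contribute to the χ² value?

With incomplete dominance, a heterozygote × heterozygote cross gives a 1:2:1 phenotypic ratio.
Total ratio parts = 4. Expected numbers out of 209:
  dark-blue: 209 × 1/4 = 52.25
  light-blue: 209 × 2/4 = 104.5
  white: 209 × 1/4 = 52.25
Contribution of dark-blue: (64 − 52.25)² / 52.25 = 2.6423

2.642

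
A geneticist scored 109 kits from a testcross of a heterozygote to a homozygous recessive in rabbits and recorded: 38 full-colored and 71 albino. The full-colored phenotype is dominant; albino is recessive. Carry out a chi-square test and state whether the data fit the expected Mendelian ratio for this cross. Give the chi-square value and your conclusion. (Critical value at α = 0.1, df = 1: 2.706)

9.991; not consistent

A testcross of a heterozygote (Aa × aa) gives a 1:1 phenotypic ratio.
Expected counts for N = 109 under a 1:1 ratio (total parts = 2):
  full-colored: 109 × 1/2 = 54.5
  albino: 109 × 1/2 = 54.5
χ² = Σ (O − E)² / E
  full-colored: (38 − 54.5)² / 54.5 = 4.9954
  albino: (71 − 54.5)² / 54.5 = 4.9954
χ² = 4.9954 + 4.9954 = 9.9908 ≈ 9.991
Degrees of freedom = 2 − 1 = 1; critical value at α = 0.1 is 2.706.
Since 9.991 > 2.706, we reject the null hypothesis — the data do not fit the 1:1 ratio.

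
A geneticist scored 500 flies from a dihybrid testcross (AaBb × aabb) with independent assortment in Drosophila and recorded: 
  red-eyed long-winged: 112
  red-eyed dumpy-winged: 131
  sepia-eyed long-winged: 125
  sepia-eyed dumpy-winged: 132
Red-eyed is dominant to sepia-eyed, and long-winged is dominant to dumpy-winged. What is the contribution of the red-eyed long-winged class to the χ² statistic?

1.352

A dihybrid testcross with independent assortment gives a 1:1:1:1 ratio.
Total ratio parts = 4. Expected numbers out of 500:
  red-eyed long-winged: 500 × 1/4 = 125
  red-eyed dumpy-winged: 500 × 1/4 = 125
  sepia-eyed long-winged: 500 × 1/4 = 125
  sepia-eyed dumpy-winged: 500 × 1/4 = 125
Contribution of red-eyed long-winged: (112 − 125)² / 125 = 1.3520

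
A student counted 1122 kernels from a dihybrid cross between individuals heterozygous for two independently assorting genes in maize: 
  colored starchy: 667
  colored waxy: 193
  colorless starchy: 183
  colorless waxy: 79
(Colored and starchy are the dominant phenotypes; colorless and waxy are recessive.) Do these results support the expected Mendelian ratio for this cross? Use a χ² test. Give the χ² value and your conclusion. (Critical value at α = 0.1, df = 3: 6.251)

A dihybrid F₂ with independent assortment and complete dominance at both loci gives a 9:3:3:1 phenotypic ratio.
The 9:3:3:1 ratio has 16 parts, so with N = 1122 the expected counts are:
  colored starchy: 1122 × 9/16 = 631.125
  colored waxy: 1122 × 3/16 = 210.375
  colorless starchy: 1122 × 3/16 = 210.375
  colorless waxy: 1122 × 1/16 = 70.125
χ² = Σ (O − E)² / E
  colored starchy: (667 − 631.125)² / 631.125 = 2.0392
  colored waxy: (193 − 210.375)² / 210.375 = 1.4350
  colorless starchy: (183 − 210.375)² / 210.375 = 3.5622
  colorless waxy: (79 − 70.125)² / 70.125 = 1.1232
χ² = 2.0392 + 1.4350 + 3.5622 + 1.1232 = 8.1596 ≈ 8.160
Degrees of freedom = 4 − 1 = 3; critical value at α = 0.1 is 6.251.
Since 8.160 > 6.251, we reject the null hypothesis — the data do not fit the 9:3:3:1 ratio.

8.160; not consistent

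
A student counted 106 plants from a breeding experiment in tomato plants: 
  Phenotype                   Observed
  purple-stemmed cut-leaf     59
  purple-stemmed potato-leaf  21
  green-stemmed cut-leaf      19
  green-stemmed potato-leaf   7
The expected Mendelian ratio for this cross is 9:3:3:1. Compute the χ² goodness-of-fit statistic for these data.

0.130

Expected counts for N = 106 under a 9:3:3:1 ratio (total parts = 16):
  purple-stemmed cut-leaf: 106 × 9/16 = 59.625
  purple-stemmed potato-leaf: 106 × 3/16 = 19.875
  green-stemmed cut-leaf: 106 × 3/16 = 19.875
  green-stemmed potato-leaf: 106 × 1/16 = 6.625
χ² = Σ (O − E)² / E
  purple-stemmed cut-leaf: (59 − 59.625)² / 59.625 = 0.0066
  purple-stemmed potato-leaf: (21 − 19.875)² / 19.875 = 0.0637
  green-stemmed cut-leaf: (19 − 19.875)² / 19.875 = 0.0385
  green-stemmed potato-leaf: (7 − 6.625)² / 6.625 = 0.0212
χ² = 0.0066 + 0.0637 + 0.0385 + 0.0212 = 0.130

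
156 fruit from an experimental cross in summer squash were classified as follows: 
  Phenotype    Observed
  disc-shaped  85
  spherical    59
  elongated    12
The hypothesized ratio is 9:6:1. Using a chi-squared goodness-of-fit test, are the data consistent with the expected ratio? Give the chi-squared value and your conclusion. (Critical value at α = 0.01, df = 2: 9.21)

The 9:6:1 ratio has 16 parts, so with N = 156 the expected counts are:
  disc-shaped: 156 × 9/16 = 87.75
  spherical: 156 × 6/16 = 58.5
  elongated: 156 × 1/16 = 9.75
χ² = Σ (O − E)² / E
  disc-shaped: (85 − 87.75)² / 87.75 = 0.0862
  spherical: (59 − 58.5)² / 58.5 = 0.0043
  elongated: (12 − 9.75)² / 9.75 = 0.5192
χ² = 0.0862 + 0.0043 + 0.5192 = 0.6097 ≈ 0.610
Degrees of freedom = 3 − 1 = 2; critical value at α = 0.01 is 9.21.
Since 0.610 < 9.21, we fail to reject the null hypothesis — the data are consistent with the 9:6:1 ratio.

0.610; consistent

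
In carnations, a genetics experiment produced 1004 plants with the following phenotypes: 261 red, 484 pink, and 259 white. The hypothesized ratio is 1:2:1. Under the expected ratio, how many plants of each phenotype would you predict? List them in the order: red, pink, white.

251, 502, 251

Expected counts for N = 1004 under a 1:2:1 ratio (total parts = 4):
  red: 1004 × 1/4 = 251
  pink: 1004 × 2/4 = 502
  white: 1004 × 1/4 = 251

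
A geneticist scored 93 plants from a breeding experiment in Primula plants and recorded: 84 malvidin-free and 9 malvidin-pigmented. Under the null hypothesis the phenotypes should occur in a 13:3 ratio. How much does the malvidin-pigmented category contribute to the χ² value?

The 13:3 ratio has 16 parts, so with N = 93 the expected counts are:
  malvidin-free: 93 × 13/16 = 75.5625
  malvidin-pigmented: 93 × 3/16 = 17.4375
Contribution of malvidin-pigmented: (9 − 17.4375)² / 17.4375 = 4.0827

4.083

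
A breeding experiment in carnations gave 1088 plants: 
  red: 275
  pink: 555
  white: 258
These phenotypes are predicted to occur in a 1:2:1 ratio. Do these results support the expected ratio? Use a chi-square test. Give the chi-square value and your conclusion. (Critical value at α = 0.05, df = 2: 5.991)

Expected counts for N = 1088 under a 1:2:1 ratio (total parts = 4):
  red: 1088 × 1/4 = 272
  pink: 1088 × 2/4 = 544
  white: 1088 × 1/4 = 272
χ² = Σ (O − E)² / E
  red: (275 − 272)² / 272 = 0.0331
  pink: (555 − 544)² / 544 = 0.2224
  white: (258 − 272)² / 272 = 0.7206
χ² = 0.0331 + 0.2224 + 0.7206 = 0.9761 ≈ 0.976
Degrees of freedom = 3 − 1 = 2; critical value at α = 0.05 is 5.991.
Since 0.976 < 5.991, we fail to reject the null hypothesis — the data are consistent with the 1:2:1 ratio.

0.976; consistent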